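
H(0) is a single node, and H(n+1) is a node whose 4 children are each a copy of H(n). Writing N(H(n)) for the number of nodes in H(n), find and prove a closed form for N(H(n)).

Claim: N(H(n)) = (4^{n+1} − 1)/3.

Base case: N(H(0)) = 1, and (4^{0+1} − 1)/3 = 1.
Assume N(H(j)) = (4^{j+1} − 1)/3.
Then N(H(j+1)) = 1 + 4N(H(j)) = 1 + 4·(4^{j+1} − 1)/3 = 1 + (4^{j+2} − 4)/3 = (3 + 4^{j+2} − 4)/3 = (4^{j+2} − 1)/3.
By induction, N(H(n)) = (4^{n+1} − 1)/3 for all n ≥ 0.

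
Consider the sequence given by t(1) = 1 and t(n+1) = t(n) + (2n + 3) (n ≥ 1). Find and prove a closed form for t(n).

Claim: t(n) = n^2 + 2n − 2.

Base case: t(1) = 1, and 1^2 + 2·1 − 2 = 1.
Assume t(k) = k^2 + 2k − 2.
Then t(k+1) = t(k) + (2k + 3) = (k^2 + 2k − 2) + (2k + 3) = k^2 + 4k + 1,
and (k+1)^2 + 2·(k+1) − 2 = k^2 + 4k + 1.
Hence t(n) = n^2 + 2n − 2 for every n ≥ 1, by induction.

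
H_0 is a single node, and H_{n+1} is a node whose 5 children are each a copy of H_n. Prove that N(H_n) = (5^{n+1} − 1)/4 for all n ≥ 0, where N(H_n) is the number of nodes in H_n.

Base case: N(H_0) = 1, and (5^{0+1} − 1)/4 = 1.
Assume N(H_k) = (5^{k+1} − 1)/4.
Then N(H_{k+1}) = 1 + 5N(H_k) = 1 + 5·(5^{k+1} − 1)/4 = 1 + (5^{k+2} − 5)/4 = (4 + 5^{k+2} − 5)/4 = (5^{k+2} − 1)/4.
This completes the inductive step, so N(H_n) = (5^{n+1} − 1)/4 for all n ≥ 0.

N(H_n) = (5^{n+1} − 1)/4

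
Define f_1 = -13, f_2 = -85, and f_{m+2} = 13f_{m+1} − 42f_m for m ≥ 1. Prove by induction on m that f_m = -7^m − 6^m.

Base cases: f_1 = -13 and -7^1 − 6^1 = -13; f_2 = -85 and -7^2 − 6^2 = -85.
Assume f_i = -7^i − 6^i for all 1 ≤ i ≤ j, where j ≥ 2.
Then f_{j+1} = 13f_j − 42f_{j−1} = 13·(-7^j − 6^j) − 42·(-7^{j−1} − 6^{j−1}) = -(13·7 − 42)7^{j−1} − (13·6 − 42)6^{j−1} = -49·7^{j−1} − 36·6^{j−1} = -7^{j+1} − 6^{j+1}.
This completes the inductive step, so f_m = -7^m − 6^m for all m ≥ 1.

f_m = -7^m − 6^m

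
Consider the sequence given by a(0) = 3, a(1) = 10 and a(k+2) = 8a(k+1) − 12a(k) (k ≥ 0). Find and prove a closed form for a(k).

Claim: a(k) = 2·2^k + 6^k.

Base cases: a(0) = 3 and 2·2^0 + 6^0 = 3; a(1) = 10 and 2·2^1 + 6^1 = 10.
Assume a(j) = 2·2^j + 6^j for all 0 ≤ j ≤ m, where m ≥ 1.
Then a(m+1) = 8a(m) − 12a(m−1) = 8·(2·2^m + 6^m) − 12·(2·2^{m−1} + 6^{m−1}) = 2·(8·2 − 12)2^{m−1} + (8·6 − 12)6^{m−1} = 8·2^{m−1} + 36·6^{m−1} = 2·2^{m+1} + 6^{m+1}.
By strong induction, a(k) = 2·2^k + 6^k for all k ≥ 0.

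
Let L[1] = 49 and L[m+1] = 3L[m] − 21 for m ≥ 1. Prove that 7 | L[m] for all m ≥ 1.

Base case: L[1] = 49 = 7·7, so 7 | L[1].
Assume 7 | L[k], so L[k] = 7t for some integer t.
Then L[k+1] = 3L[k] − 21 = 3·(7t) − 21 = 7(3t − 3), so 7 | L[k+1].
By induction, 7 | L[m] for all m ≥ 1.

7 | L[m]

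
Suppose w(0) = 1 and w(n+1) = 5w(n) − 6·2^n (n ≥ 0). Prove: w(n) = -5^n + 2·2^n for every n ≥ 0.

Base case: w(0) = 1, and -5^0 + 2·2^0 = -1 + 2 = 1.
Assume w(j) = -5^j + 2·2^j for some j ≥ 0.
Then w(j+1) = 5w(j) − 6·2^j = 5·(-5^j + 2·2^j) − 6·2^j = -5^{j+1} + 10·2^j − 6·2^j = -5^{j+1} + 4·2^j = -5^{j+1} + 2·2^{j+1}.
This completes the inductive step, so w(n) = -5^n + 2·2^n for all n ≥ 0.

w(n) = -5^n + 2·2^n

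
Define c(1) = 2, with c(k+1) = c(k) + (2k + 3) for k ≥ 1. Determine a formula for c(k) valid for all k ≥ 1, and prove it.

Claim: c(k) = k^2 + 2k − 1.

Base case: c(1) = 2, and 1^2 + 2·1 − 1 = 2.
Assume c(j) = j^2 + 2j − 1.
Then c(j+1) = c(j) + (2j + 3) = (j^2 + 2j − 1) + (2j + 3) = j^2 + 4j + 2,
and (j+1)^2 + 2·(j+1) − 1 = j^2 + 4j + 2.
This completes the inductive step, so c(k) = k^2 + 2k − 1 for all k ≥ 1.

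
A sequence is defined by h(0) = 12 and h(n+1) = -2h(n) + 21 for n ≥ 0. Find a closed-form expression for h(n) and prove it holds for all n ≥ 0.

Claim: h(n) = 5·(-2)^n + 7.

Base case: h(0) = 12, and 5·(-2)^0 + 7 = 5 + 7 = 12.
Assume h(m) = 5·(-2)^m + 7 for some m ≥ 0.
Then h(m+1) = -2h(m) + 21 = -2·(5·(-2)^m + 7) + 21 = -10·(-2)^m − 14 + 21 = 5·(-2)^{m+1} + 7.
So the formula holds for m+1, and by induction h(n) = 5·(-2)^n + 7 for all n ≥ 0.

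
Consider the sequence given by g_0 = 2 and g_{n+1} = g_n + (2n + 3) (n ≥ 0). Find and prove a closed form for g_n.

Claim: g_n = n^2 + 2n + 2.

Base case: g_0 = 2, and 0^2 + 2·0 + 2 = 2.
Assume g_k = k^2 + 2k + 2.
Then g_{k+1} = g_k + (2k + 3) = (k^2 + 2k + 2) + (2k + 3) = k^2 + 4k + 5,
and (k+1)^2 + 2·(k+1) + 2 = k^2 + 4k + 5.
This completes the inductive step, so g_n = n^2 + 2n + 2 for all n ≥ 0.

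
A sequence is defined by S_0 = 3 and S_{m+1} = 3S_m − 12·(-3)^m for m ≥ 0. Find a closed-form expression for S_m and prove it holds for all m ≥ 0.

Claim: S_m = 3^m + 2·(-3)^m.

Base case: S_0 = 3, and 3^0 + 2·(-3)^0 = 1 + 2 = 3.
Assume S_j = 3^j + 2·(-3)^j for some j ≥ 0.
Then S_{j+1} = 3S_j − 12·(-3)^j = 3·(3^j + 2·(-3)^j) − 12·(-3)^j = 3^{j+1} + 6·(-3)^j − 12·(-3)^j = 3^{j+1} − 6·(-3)^j = 3^{j+1} + 2·(-3)^{j+1}.
This completes the inductive step, so S_m = 3^m + 2·(-3)^m for all m ≥ 0.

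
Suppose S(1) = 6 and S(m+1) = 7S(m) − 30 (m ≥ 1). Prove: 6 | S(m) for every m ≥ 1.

Base case: S(1) = 6 = 6·1, so 6 | S(1).
Assume 6 | S(j), so S(j) = 6t for some integer t.
Then S(j+1) = 7S(j) − 30 = 7·(6t) − 30 = 6(7t − 5), so 6 | S(j+1).
Hence 6 | S(m) for every m ≥ 1, by induction.

6 | S(m)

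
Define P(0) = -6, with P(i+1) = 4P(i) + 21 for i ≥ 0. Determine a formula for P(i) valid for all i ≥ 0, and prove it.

Claim: P(i) = 4^i − 7.

Base case: P(0) = -6, and 4^0 − 7 = 1 − 7 = -6.
Assume P(r) = 4^r − 7 for some r ≥ 0.
Then P(r+1) = 4P(r) + 21 = 4·(4^r − 7) + 21 = 4^{r+1} − 28 + 21 = 4^{r+1} − 7.
This completes the inductive step, so P(i) = 4^i − 7 for all i ≥ 0.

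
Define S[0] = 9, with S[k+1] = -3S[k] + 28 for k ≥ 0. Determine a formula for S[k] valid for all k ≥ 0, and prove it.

Claim: S[k] = 2·(-3)^k + 7.

Base case: S[0] = 9, and 2·(-3)^0 + 7 = 2 + 7 = 9.
Assume S[r] = 2·(-3)^r + 7 for some r ≥ 0.
Then S[r+1] = -3S[r] + 28 = -3·(2·(-3)^r + 7) + 28 = -6·(-3)^r − 21 + 28 = 2·(-3)^{r+1} + 7.
Hence S[k] = 2·(-3)^k + 7 for every k ≥ 0, by induction.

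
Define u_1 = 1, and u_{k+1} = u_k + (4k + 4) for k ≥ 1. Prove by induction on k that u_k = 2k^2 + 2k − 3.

Base case: u_1 = 1, and 2·1^2 + 2·1 − 3 = 1.
Assume u_r = 2r^2 + 2r − 3.
Then u_{r+1} = u_r + (4r + 4) = (2r^2 + 2r − 3) + (4r + 4) = 2r^2 + 6r + 1,
and 2·(r+1)^2 + 2·(r+1) − 3 = 2r^2 + 6r + 1.
By induction, u_k = 2k^2 + 2k − 3 for all k ≥ 1.

u_k = 2k^2 + 2k − 3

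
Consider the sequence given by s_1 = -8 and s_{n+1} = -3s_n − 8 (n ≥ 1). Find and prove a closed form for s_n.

Claim: s_n = 2·(-3)^n − 2.

Base case: s_1 = -8, and 2·(-3)^1 − 2 = -6 − 2 = -8.
Assume s_j = 2·(-3)^j − 2 for some j ≥ 1.
Then s_{j+1} = -3s_j − 8 = -3·(2·(-3)^j − 2) − 8 = -6·(-3)^j + 6 − 8 = 2·(-3)^{j+1} − 2.
By induction, s_n = 2·(-3)^n − 2 for all n ≥ 1.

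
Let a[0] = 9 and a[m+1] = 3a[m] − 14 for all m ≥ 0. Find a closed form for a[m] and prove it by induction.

Claim: a[m] = 2·3^m + 7.

Base case: a[0] = 9, and 2·3^0 + 7 = 2 + 7 = 9.
Assume a[j] = 2·3^j + 7 for some j ≥ 0.
Then a[j+1] = 3a[j] − 14 = 3·(2·3^j + 7) − 14 = 6·3^j + 21 − 14 = 2·3^{j+1} + 7.
So the formula holds for j+1, and by induction a[m] = 2·3^m + 7 for all m ≥ 0.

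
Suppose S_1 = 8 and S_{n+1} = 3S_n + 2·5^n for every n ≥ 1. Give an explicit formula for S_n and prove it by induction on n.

Claim: S_n = 3^n + 5^n.

Base case: S_1 = 8, and 3^1 + 5^1 = 3 + 5 = 8.
Assume S_j = 3^j + 5^j for some j ≥ 1.
Then S_{j+1} = 3S_j + 2·5^j = 3·(3^j + 5^j) + 2·5^j = 3^{j+1} + 3·5^j + 2·5^j = 3^{j+1} + 5·5^j = 3^{j+1} + 5^{j+1}.
Hence S_n = 3^n + 5^n for every n ≥ 1, by induction.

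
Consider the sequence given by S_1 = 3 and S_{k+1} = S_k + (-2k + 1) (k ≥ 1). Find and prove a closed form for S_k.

Claim: S_k = -k^2 + 2k + 2.

Base case: S_1 = 3, and -1^2 + 2·1 + 2 = 3.
Assume S_m = -m^2 + 2m + 2.
Then S_{m+1} = S_m + (-2m + 1) = (-m^2 + 2m + 2) + (-2m + 1) = -m^2 + 3,
and -(m+1)^2 + 2·(m+1) + 2 = -m^2 + 3.
By induction, S_k = -k^2 + 2k + 2 for all k ≥ 1.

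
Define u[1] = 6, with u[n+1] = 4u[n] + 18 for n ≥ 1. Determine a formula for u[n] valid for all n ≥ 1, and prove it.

Claim: u[n] = 3·4^n − 6.

Base case: u[1] = 6, and 3·4^1 − 6 = 12 − 6 = 6.
Assume u[j] = 3·4^j − 6 for some j ≥ 1.
Then u[j+1] = 4u[j] + 18 = 4·(3·4^j − 6) + 18 = 12·4^j − 24 + 18 = 3·4^{j+1} − 6.
Hence u[n] = 3·4^n − 6 for every n ≥ 1, by induction.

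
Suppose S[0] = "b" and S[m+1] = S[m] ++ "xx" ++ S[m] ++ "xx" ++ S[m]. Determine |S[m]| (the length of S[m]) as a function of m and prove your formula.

Claim: |S[m]| = 3^{m+1} − 2.

Base case: |S[0]| = 1, and 3^{0+1} − 2 = 1.
Assume |S[r]| = 3^{r+1} − 2.
Then |S[r+1]| = 3|S[r]| + 4 = 3(3^{r+1} − 2) + 4 = 3^{r+2} − 6 + 4 = 3^{r+2} − 2.
This completes the inductive step, so |S[m]| = 3^{m+1} − 2 for all m ≥ 0.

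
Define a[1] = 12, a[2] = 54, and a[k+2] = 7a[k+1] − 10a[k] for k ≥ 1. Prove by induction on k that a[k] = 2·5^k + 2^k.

Base cases: a[1] = 12 and 2·5^1 + 2^1 = 12; a[2] = 54 and 2·5^2 + 2^2 = 54.
Assume a[i] = 2·5^i + 2^i for all 1 ≤ i ≤ j, where j ≥ 2.
Then a[j+1] = 7a[j] − 10a[j−1] = 7·(2·5^j + 2^j) − 10·(2·5^{j−1} + 2^{j−1}) = 2·(7·5 − 10)5^{j−1} + (7·2 − 10)2^{j−1} = 50·5^{j−1} + 4·2^{j−1} = 2·5^{j+1} + 2^{j+1}.
This completes the inductive step, so a[k] = 2·5^k + 2^k for all k ≥ 1.

a[k] = 2·5^k + 2^k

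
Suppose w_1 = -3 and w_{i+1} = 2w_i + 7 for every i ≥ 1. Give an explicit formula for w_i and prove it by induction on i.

Claim: w_i = 2^{i+1} − 7.

Base case: w_1 = -3, and 2^{1+1} − 7 = 4 − 7 = -3.
Assume w_j = 2^{j+1} − 7 for some j ≥ 1.
Then w_{j+1} = 2w_j + 7 = 2·(2^{j+1} − 7) + 7 = 2^{j+2} − 14 + 7 = 2^{j+2} − 7.
This completes the inductive step, so w_i = 2^{i+1} − 7 for all i ≥ 1.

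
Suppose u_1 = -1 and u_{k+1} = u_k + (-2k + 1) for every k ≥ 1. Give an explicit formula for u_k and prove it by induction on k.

Claim: u_k = -k^2 + 2k − 2.

Base case: u_1 = -1, and -1^2 + 2·1 − 2 = -1.
Assume u_r = -r^2 + 2r − 2.
Then u_{r+1} = u_r + (-2r + 1) = (-r^2 + 2r − 2) + (-2r + 1) = -r^2 − 1,
and -(r+1)^2 + 2·(r+1) − 2 = -r^2 − 1.
Hence u_k = -k^2 + 2k − 2 for every k ≥ 1, by induction.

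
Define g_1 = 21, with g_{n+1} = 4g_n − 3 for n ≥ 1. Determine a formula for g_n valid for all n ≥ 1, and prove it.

Claim: g_n = 5·4^n + 1.

Base case: g_1 = 21, and 5·4^1 + 1 = 20 + 1 = 21.
Assume g_m = 5·4^m + 1 for some m ≥ 1.
Then g_{m+1} = 4g_m − 3 = 4·(5·4^m + 1) − 3 = 20·4^m + 4 − 3 = 5·4^{m+1} + 1.
By induction, g_n = 5·4^n + 1 for all n ≥ 1.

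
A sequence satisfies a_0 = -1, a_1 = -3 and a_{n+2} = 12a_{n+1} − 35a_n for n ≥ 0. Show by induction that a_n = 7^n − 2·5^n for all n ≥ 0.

Base cases: a_0 = -1 and 7^0 − 2·5^0 = -1; a_1 = -3 and 7^1 − 2·5^1 = -3.
Assume a_i = 7^i − 2·5^i for all 0 ≤ i ≤ j, where j ≥ 1.
Then a_{j+1} = 12a_j − 35a_{j−1} = 12·(7^j − 2·5^j) − 35·(7^{j−1} − 2·5^{j−1}) = (12·7 − 35)7^{j−1} − 2·(12·5 − 35)5^{j−1} = 49·7^{j−1} − 50·5^{j−1} = 7^{j+1} − 2·5^{j+1}.
So the formula holds for j+1, and by strong induction a_n = 7^n − 2·5^n for all n ≥ 0.

a_n = 7^n − 2·5^n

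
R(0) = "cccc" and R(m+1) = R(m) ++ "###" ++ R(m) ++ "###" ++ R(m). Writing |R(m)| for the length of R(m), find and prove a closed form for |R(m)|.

Claim: |R(m)| = 7·3^m − 3.

Base case: |R(0)| = 4, and 7·3^0 − 3 = 4.
Assume |R(r)| = 7·3^r − 3.
Then |R(r+1)| = 3|R(r)| + 6 = 3(7·3^r − 3) + 6 = 7·3^{r+1} − 9 + 6 = 7·3^{r+1} − 3.
Hence |R(m)| = 7·3^m − 3 for every m ≥ 0, by induction.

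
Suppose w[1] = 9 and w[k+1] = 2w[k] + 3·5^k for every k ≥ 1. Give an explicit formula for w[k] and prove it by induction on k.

Claim: w[k] = 2·2^k + 5^k.

Base case: w[1] = 9, and 2·2^1 + 5^1 = 4 + 5 = 9.
Assume w[j] = 2·2^j + 5^j for some j ≥ 1.
Then w[j+1] = 2w[j] + 3·5^j = 2·(2·2^j + 5^j) + 3·5^j = 2·2^{j+1} + 2·5^j + 3·5^j = 2·2^{j+1} + 5·5^j = 2·2^{j+1} + 5^{j+1}.
Hence w[k] = 2·2^k + 5^k for every k ≥ 1, by induction.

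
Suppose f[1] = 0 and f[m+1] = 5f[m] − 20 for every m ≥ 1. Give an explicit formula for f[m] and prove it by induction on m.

Claim: f[m] = -5^m + 5.

Base case: f[1] = 0, and -5^1 + 5 = -5 + 5 = 0.
Assume f[k] = -5^k + 5 for some k ≥ 1.
Then f[k+1] = 5f[k] − 20 = 5·(-5^k + 5) − 20 = -5^{k+1} + 25 − 20 = -5^{k+1} + 5.
So the formula holds for k+1, and by induction f[m] = -5^m + 5 for all m ≥ 1.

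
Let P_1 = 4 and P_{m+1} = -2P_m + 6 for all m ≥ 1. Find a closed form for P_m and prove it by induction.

Claim: P_m = -(-2)^m + 2.

Base case: P_1 = 4, and -(-2)^1 + 2 = 2 + 2 = 4.
Assume P_j = -(-2)^j + 2 for some j ≥ 1.
Then P_{j+1} = -2P_j + 6 = -2·(-(-2)^j + 2) + 6 = 2·(-2)^j − 4 + 6 = -(-2)^{j+1} + 2.
So the formula holds for j+1, and by induction P_m = -(-2)^m + 2 for all m ≥ 1.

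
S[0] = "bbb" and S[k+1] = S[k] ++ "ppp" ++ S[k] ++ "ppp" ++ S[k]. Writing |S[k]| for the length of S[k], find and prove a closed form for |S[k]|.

Claim: |S[k]| = 6·3^k − 3.

Base case: |S[0]| = 3, and 6·3^0 − 3 = 3.
Assume |S[r]| = 6·3^r − 3.
Then |S[r+1]| = 3|S[r]| + 6 = 3(6·3^r − 3) + 6 = 6·3^{r+1} − 9 + 6 = 6·3^{r+1} − 3.
This completes the inductive step, so |S[k]| = 6·3^k − 3 for all k ≥ 0.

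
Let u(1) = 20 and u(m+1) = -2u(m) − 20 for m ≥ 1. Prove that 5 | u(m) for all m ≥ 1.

Base case: u(1) = 20 = 5·4, so 5 | u(1).
Assume 5 | u(k), so u(k) = 5t for some integer t.
Then u(k+1) = -2u(k) − 20 = -2·(5t) − 20 = 5(-2t − 4), so 5 | u(k+1).
By induction, 5 | u(m) for all m ≥ 1.

5 | u(m)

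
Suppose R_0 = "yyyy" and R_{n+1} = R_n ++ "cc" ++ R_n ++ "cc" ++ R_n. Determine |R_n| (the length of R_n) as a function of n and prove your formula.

Claim: |R_n| = 6·3^n − 2.

Base case: |R_0| = 4, and 6·3^0 − 2 = 4.
Assume |R_j| = 6·3^j − 2.
Then |R_{j+1}| = 3|R_j| + 4 = 3(6·3^j − 2) + 4 = 6·3^{j+1} − 6 + 4 = 6·3^{j+1} − 2.
By induction, |R_n| = 6·3^n − 2 for all n ≥ 0.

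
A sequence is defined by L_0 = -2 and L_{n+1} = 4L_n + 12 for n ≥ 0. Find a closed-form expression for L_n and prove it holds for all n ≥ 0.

Claim: L_n = 2·4^n − 4.

Base case: L_0 = -2, and 2·4^0 − 4 = 2 − 4 = -2.
Assume L_k = 2·4^k − 4 for some k ≥ 0.
Then L_{k+1} = 4L_k + 12 = 4·(2·4^k − 4) + 12 = 8·4^k − 16 + 12 = 2·4^{k+1} − 4.
So the formula holds for k+1, and by induction L_n = 2·4^n − 4 for all n ≥ 0.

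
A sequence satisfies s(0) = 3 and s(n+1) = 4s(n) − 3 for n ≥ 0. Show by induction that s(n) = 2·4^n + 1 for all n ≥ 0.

Base case: s(0) = 3, and 2·4^0 + 1 = 2 + 1 = 3.
Assume s(r) = 2·4^r + 1 for some r ≥ 0.
Then s(r+1) = 4s(r) − 3 = 4·(2·4^r + 1) − 3 = 8·4^r + 4 − 3 = 2·4^{r+1} + 1.
So the formula holds for r+1, and by induction s(n) = 2·4^n + 1 for all n ≥ 0.

s(n) = 2·4^n + 1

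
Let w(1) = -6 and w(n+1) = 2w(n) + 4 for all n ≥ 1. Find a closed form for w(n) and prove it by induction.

Claim: w(n) = -2^n − 4.

Base case: w(1) = -6, and -2^1 − 4 = -2 − 4 = -6.
Assume w(k) = -2^k − 4 for some k ≥ 1.
Then w(k+1) = 2w(k) + 4 = 2·(-2^k − 4) + 4 = -2^{k+1} − 8 + 4 = -2^{k+1} − 4.
Hence w(n) = -2^n − 4 for every n ≥ 1, by induction.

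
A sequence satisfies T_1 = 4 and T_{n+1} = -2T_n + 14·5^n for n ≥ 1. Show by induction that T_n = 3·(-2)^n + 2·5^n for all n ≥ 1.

Base case: T_1 = 4, and 3·(-2)^1 + 2·5^1 = -6 + 10 = 4.
Assume T_r = 3·(-2)^r + 2·5^r for some r ≥ 1.
Then T_{r+1} = -2T_r + 14·5^r = -2·(3·(-2)^r + 2·5^r) + 14·5^r = 3·(-2)^{r+1} − 4·5^r + 14·5^r = 3·(-2)^{r+1} + 10·5^r = 3·(-2)^{r+1} + 2·5^{r+1}.
So the formula holds for r+1, and by induction T_n = 3·(-2)^n + 2·5^n for all n ≥ 1.

T_n = 3·(-2)^n + 2·5^n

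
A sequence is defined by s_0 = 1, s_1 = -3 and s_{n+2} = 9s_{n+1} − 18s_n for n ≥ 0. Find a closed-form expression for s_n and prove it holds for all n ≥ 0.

Claim: s_n = 3·3^n − 2·6^n.

Base cases: s_0 = 1 and 3·3^0 − 2·6^0 = 1; s_1 = -3 and 3·3^1 − 2·6^1 = -3.
Assume s_j = 3·3^j − 2·6^j for all 0 ≤ j ≤ m, where m ≥ 1.
Then s_{m+1} = 9s_m − 18s_{m−1} = 9·(3·3^m − 2·6^m) − 18·(3·3^{m−1} − 2·6^{m−1}) = 3·(9·3 − 18)3^{m−1} − 2·(9·6 − 18)6^{m−1} = 27·3^{m−1} − 72·6^{m−1} = 3·3^{m+1} − 2·6^{m+1}.
Hence s_n = 3·3^n − 2·6^n for every n ≥ 0, by strong induction.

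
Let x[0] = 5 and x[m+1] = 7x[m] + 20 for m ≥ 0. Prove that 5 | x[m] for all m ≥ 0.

Base case: x[0] = 5 = 5·1, so 5 | x[0].
Assume 5 | x[k], so x[k] = 5t for some integer t.
Then x[k+1] = 7x[k] + 20 = 7·(5t) + 20 = 5(7t + 4), so 5 | x[k+1].
By induction, 5 | x[m] for all m ≥ 0.

5 | x[m]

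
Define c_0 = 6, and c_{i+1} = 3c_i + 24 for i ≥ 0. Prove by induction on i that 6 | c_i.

Base case: c_0 = 6 = 6·1, so 6 | c_0.
Assume 6 | c_r, so c_r = 6t for some integer t.
Then c_{r+1} = 3c_r + 24 = 3·(6t) + 24 = 6(3t + 4), so 6 | c_{r+1}.
Hence 6 | c_i for every i ≥ 0, by induction.

6 | c_i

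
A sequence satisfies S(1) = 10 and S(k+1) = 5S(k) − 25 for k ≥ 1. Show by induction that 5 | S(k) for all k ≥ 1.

Base case: S(1) = 10 = 5·2, so 5 | S(1).
Assume 5 | S(m), so S(m) = 5t for some integer t.
Then S(m+1) = 5S(m) − 25 = 5·(5t) − 25 = 5(5t − 5), so 5 | S(m+1).
This completes the inductive step, so 5 | S(k) for all k ≥ 1.

5 | S(k)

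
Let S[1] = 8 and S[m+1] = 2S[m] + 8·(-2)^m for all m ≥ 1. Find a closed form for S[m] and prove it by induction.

Claim: S[m] = 2·2^m − 2·(-2)^m.

Base case: S[1] = 8, and 2·2^1 − 2·(-2)^1 = 4 + 4 = 8.
Assume S[r] = 2·2^r − 2·(-2)^r for some r ≥ 1.
Then S[r+1] = 2S[r] + 8·(-2)^r = 2·(2·2^r − 2·(-2)^r) + 8·(-2)^r = 2·2^{r+1} − 4·(-2)^r + 8·(-2)^r = 2·2^{r+1} + 4·(-2)^r = 2·2^{r+1} − 2·(-2)^{r+1}.
By induction, S[m] = 2·2^m − 2·(-2)^m for all m ≥ 1.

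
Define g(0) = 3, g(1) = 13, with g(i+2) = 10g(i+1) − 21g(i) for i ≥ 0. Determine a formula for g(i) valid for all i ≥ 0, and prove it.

Claim: g(i) = 2·3^i + 7^i.

Base cases: g(0) = 3 and 2·3^0 + 7^0 = 3; g(1) = 13 and 2·3^1 + 7^1 = 13.
Assume g(t) = 2·3^t + 7^t for all 0 ≤ t ≤ j, where j ≥ 1.
Then g(j+1) = 10g(j) − 21g(j−1) = 10·(2·3^j + 7^j) − 21·(2·3^{j−1} + 7^{j−1}) = 2·(10·3 − 21)3^{j−1} + (10·7 − 21)7^{j−1} = 18·3^{j−1} + 49·7^{j−1} = 2·3^{j+1} + 7^{j+1}.
This completes the inductive step, so g(i) = 2·3^i + 7^i for all i ≥ 0.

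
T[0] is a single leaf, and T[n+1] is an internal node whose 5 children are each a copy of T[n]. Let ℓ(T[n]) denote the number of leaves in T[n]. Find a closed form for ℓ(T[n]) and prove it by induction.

Claim: ℓ(T[n]) = 5^n.

Base case: ℓ(T[0]) = 1, and 5^0 = 1.
Assume ℓ(T[m]) = 5^m.
Then ℓ(T[m+1]) = 5·ℓ(T[m]) = 5·5^m = 5^{m+1}.
Hence ℓ(T[n]) = 5^n for every n ≥ 0, by induction.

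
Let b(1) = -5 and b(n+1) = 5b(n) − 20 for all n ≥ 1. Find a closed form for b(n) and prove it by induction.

Claim: b(n) = -2·5^n + 5.

Base case: b(1) = -5, and -2·5^1 + 5 = -10 + 5 = -5.
Assume b(j) = -2·5^j + 5 for some j ≥ 1.
Then b(j+1) = 5b(j) − 20 = 5·(-2·5^j + 5) − 20 = -10·5^j + 25 − 20 = -2·5^{j+1} + 5.
Hence b(n) = -2·5^n + 5 for every n ≥ 1, by induction.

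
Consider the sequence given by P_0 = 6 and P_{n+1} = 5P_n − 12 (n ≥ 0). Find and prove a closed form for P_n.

Claim: P_n = 3·5^n + 3.

Base case: P_0 = 6, and 3·5^0 + 3 = 3 + 3 = 6.
Assume P_k = 3·5^k + 3 for some k ≥ 0.
Then P_{k+1} = 5P_k − 12 = 5·(3·5^k + 3) − 12 = 15·5^k + 15 − 12 = 3·5^{k+1} + 3.
So the formula holds for k+1, and by induction P_n = 3·5^n + 3 for all n ≥ 0.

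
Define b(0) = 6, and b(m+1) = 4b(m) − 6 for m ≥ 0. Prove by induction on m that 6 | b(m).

Base case: b(0) = 6 = 6·1, so 6 | b(0).
Assume 6 | b(r), so b(r) = 6t for some integer t.
Then b(r+1) = 4b(r) − 6 = 4·(6t) − 6 = 6(4t − 1), so 6 | b(r+1).
By induction, 6 | b(m) for all m ≥ 0.

6 | b(m)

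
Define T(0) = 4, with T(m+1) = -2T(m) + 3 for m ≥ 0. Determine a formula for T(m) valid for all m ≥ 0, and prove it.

Claim: T(m) = 3·(-2)^m + 1.

Base case: T(0) = 4, and 3·(-2)^0 + 1 = 3 + 1 = 4.
Assume T(k) = 3·(-2)^k + 1 for some k ≥ 0.
Then T(k+1) = -2T(k) + 3 = -2·(3·(-2)^k + 1) + 3 = -6·(-2)^k − 2 + 3 = 3·(-2)^{k+1} + 1.
Hence T(m) = 3·(-2)^m + 1 for every m ≥ 0, by induction.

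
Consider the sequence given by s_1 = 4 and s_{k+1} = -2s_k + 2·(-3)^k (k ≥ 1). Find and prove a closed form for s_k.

Claim: s_k = (-2)^k − 2·(-3)^k.

Base case: s_1 = 4, and (-2)^1 − 2·(-3)^1 = -2 + 6 = 4.
Assume s_j = (-2)^j − 2·(-3)^j for some j ≥ 1.
Then s_{j+1} = -2s_j + 2·(-3)^j = -2·((-2)^j − 2·(-3)^j) + 2·(-3)^j = (-2)^{j+1} + 4·(-3)^j + 2·(-3)^j = (-2)^{j+1} + 6·(-3)^j = (-2)^{j+1} − 2·(-3)^{j+1}.
By induction, s_k = (-2)^k − 2·(-3)^k for all k ≥ 1.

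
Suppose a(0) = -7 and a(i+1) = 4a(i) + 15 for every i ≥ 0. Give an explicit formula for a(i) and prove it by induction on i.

Claim: a(i) = -2·4^i − 5.

Base case: a(0) = -7, and -2·4^0 − 5 = -2 − 5 = -7.
Assume a(j) = -2·4^j − 5 for some j ≥ 0.
Then a(j+1) = 4a(j) + 15 = 4·(-2·4^j − 5) + 15 = -8·4^j − 20 + 15 = -2·4^{j+1} − 5.
So the formula holds for j+1, and by induction a(i) = -2·4^i − 5 for all i ≥ 0.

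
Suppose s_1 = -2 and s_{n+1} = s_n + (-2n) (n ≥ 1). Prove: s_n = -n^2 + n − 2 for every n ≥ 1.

Base case: s_1 = -2, and -1^2 + 1 − 2 = -2.
Assume s_k = -k^2 + k − 2.
Then s_{k+1} = s_k + (-2k) = (-k^2 + k − 2) + (-2k) = -k^2 − k − 2,
and -(k+1)^2 + (k+1) − 2 = -k^2 − k − 2.
Hence s_n = -n^2 + n − 2 for every n ≥ 1, by induction.

s_n = -n^2 + n − 2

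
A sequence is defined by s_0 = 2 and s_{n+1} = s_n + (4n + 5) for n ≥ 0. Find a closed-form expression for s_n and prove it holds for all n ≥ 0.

Claim: s_n = 2n^2 + 3n + 2.

Base case: s_0 = 2, and 2·0^2 + 3·0 + 2 = 2.
Assume s_r = 2r^2 + 3r + 2.
Then s_{r+1} = s_r + (4r + 5) = (2r^2 + 3r + 2) + (4r + 5) = 2r^2 + 7r + 7,
and 2·(r+1)^2 + 3·(r+1) + 2 = 2r^2 + 7r + 7.
This completes the inductive step, so s_n = 2n^2 + 3n + 2 for all n ≥ 0.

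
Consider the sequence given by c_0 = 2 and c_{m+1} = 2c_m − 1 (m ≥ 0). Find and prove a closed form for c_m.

Claim: c_m = 2^m + 1.

Base case: c_0 = 2, and 2^0 + 1 = 1 + 1 = 2.
Assume c_k = 2^k + 1 for some k ≥ 0.
Then c_{k+1} = 2c_k − 1 = 2·(2^k + 1) − 1 = 2^{k+1} + 2 − 1 = 2^{k+1} + 1.
By induction, c_m = 2^m + 1 for all m ≥ 0.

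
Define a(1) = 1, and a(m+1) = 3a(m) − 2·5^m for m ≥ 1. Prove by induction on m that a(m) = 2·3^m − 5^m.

Base case: a(1) = 1, and 2·3^1 − 5^1 = 6 − 5 = 1.
Assume a(j) = 2·3^j − 5^j for some j ≥ 1.
Then a(j+1) = 3a(j) − 2·5^j = 3·(2·3^j − 5^j) − 2·5^j = 2·3^{j+1} − 3·5^j − 2·5^j = 2·3^{j+1} − 5·5^j = 2·3^{j+1} − 5^{j+1}.
By induction, a(m) = 2·3^m − 5^m for all m ≥ 1.

a(m) = 2·3^m − 5^m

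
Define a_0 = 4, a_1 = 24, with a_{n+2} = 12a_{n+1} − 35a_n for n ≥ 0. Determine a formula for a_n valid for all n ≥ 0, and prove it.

Claim: a_n = 2·7^n + 2·5^n.

Base cases: a_0 = 4 and 2·7^0 + 2·5^0 = 4; a_1 = 24 and 2·7^1 + 2·5^1 = 24.
Assume a_j = 2·7^j + 2·5^j for all 0 ≤ j ≤ k, where k ≥ 1.
Then a_{k+1} = 12a_k − 35a_{k−1} = 12·(2·7^k + 2·5^k) − 35·(2·7^{k−1} + 2·5^{k−1}) = 2·(12·7 − 35)7^{k−1} + 2·(12·5 − 35)5^{k−1} = 98·7^{k−1} + 50·5^{k−1} = 2·7^{k+1} + 2·5^{k+1}.
By strong induction, a_n = 2·7^n + 2·5^n for all n ≥ 0.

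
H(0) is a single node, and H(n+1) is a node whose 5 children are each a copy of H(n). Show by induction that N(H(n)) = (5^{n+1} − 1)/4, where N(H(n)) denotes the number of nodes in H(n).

Base case: N(H(0)) = 1, and (5^{0+1} − 1)/4 = 1.
Assume N(H(k)) = (5^{k+1} − 1)/4.
Then N(H(k+1)) = 1 + 5N(H(k)) = 1 + 5·(5^{k+1} − 1)/4 = 1 + (5^{k+2} − 5)/4 = (4 + 5^{k+2} − 5)/4 = (5^{k+2} − 1)/4.
So the formula holds for k+1, and by induction N(H(n)) = (5^{n+1} − 1)/4 for all n ≥ 0.

N(H(n)) = (5^{n+1} − 1)/4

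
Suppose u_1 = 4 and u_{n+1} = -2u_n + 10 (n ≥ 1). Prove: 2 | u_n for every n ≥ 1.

Base case: u_1 = 4 = 2·2, so 2 | u_1.
Assume 2 | u_j, so u_j = 2t for some integer t.
Then u_{j+1} = -2u_j + 10 = -2·(2t) + 10 = 2(-2t + 5), so 2 | u_{j+1}.
Hence 2 | u_n for every n ≥ 1, by induction.

2 | u_n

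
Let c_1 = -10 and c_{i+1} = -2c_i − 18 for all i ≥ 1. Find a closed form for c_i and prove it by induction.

Claim: c_i = 2·(-2)^i − 6.

Base case: c_1 = -10, and 2·(-2)^1 − 6 = -4 − 6 = -10.
Assume c_m = 2·(-2)^m − 6 for some m ≥ 1.
Then c_{m+1} = -2c_m − 18 = -2·(2·(-2)^m − 6) − 18 = -4·(-2)^m + 12 − 18 = 2·(-2)^{m+1} − 6.
This completes the inductive step, so c_i = 2·(-2)^i − 6 for all i ≥ 1.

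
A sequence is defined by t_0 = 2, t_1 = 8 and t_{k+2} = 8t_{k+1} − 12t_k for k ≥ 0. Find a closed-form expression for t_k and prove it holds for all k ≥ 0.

Claim: t_k = 2^k + 6^k.

Base cases: t_0 = 2 and 2^0 + 6^0 = 2; t_1 = 8 and 2^1 + 6^1 = 8.
Assume t_j = 2^j + 6^j for all 0 ≤ j ≤ r, where r ≥ 1.
Then t_{r+1} = 8t_r − 12t_{r−1} = 8·(2^r + 6^r) − 12·(2^{r−1} + 6^{r−1}) = (8·2 − 12)2^{r−1} + (8·6 − 12)6^{r−1} = 4·2^{r−1} + 36·6^{r−1} = 2^{r+1} + 6^{r+1}.
Hence t_k = 2^k + 6^k for every k ≥ 0, by strong induction.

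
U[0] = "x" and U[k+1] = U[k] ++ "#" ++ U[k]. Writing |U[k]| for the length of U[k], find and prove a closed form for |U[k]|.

Claim: |U[k]| = 2^{k+1} − 1.

Base case: |U[0]| = 1, and 2^{0+1} − 1 = 1.
Assume |U[j]| = 2^{j+1} − 1.
Then |U[j+1]| = |U[j]| + 1 + |U[j]| = 2|U[j]| + 1 = 2(2^{j+1} − 1) + 1 = 2^{j+2} − 2 + 1 = 2^{j+2} − 1.
So the formula holds for j+1, and by induction |U[k]| = 2^{k+1} − 1 for all k ≥ 0.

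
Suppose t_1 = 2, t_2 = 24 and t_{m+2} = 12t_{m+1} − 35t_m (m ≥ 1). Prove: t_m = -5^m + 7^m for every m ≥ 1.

Base cases: t_1 = 2 and -5^1 + 7^1 = 2; t_2 = 24 and -5^2 + 7^2 = 24.
Assume t_j = -5^j + 7^j for all 1 ≤ j ≤ r, where r ≥ 2.
Then t_{r+1} = 12t_r − 35t_{r−1} = 12·(-5^r + 7^r) − 35·(-5^{r−1} + 7^{r−1}) = -(12·5 − 35)5^{r−1} + (12·7 − 35)7^{r−1} = -25·5^{r−1} + 49·7^{r−1} = -5^{r+1} + 7^{r+1}.
Hence t_m = -5^m + 7^m for every m ≥ 1, by strong induction.

t_m = -5^m + 7^m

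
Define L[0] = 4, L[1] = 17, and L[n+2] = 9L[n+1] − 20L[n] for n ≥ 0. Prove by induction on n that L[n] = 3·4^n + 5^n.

Base cases: L[0] = 4 and 3·4^0 + 5^0 = 4; L[1] = 17 and 3·4^1 + 5^1 = 17.
Assume L[i] = 3·4^i + 5^i for all 0 ≤ i ≤ j, where j ≥ 1.
Then L[j+1] = 9L[j] − 20L[j−1] = 9·(3·4^j + 5^j) − 20·(3·4^{j−1} + 5^{j−1}) = 3·(9·4 − 20)4^{j−1} + (9·5 − 20)5^{j−1} = 48·4^{j−1} + 25·5^{j−1} = 3·4^{j+1} + 5^{j+1}.
Hence L[n] = 3·4^n + 5^n for every n ≥ 0, by strong induction.

L[n] = 3·4^n + 5^n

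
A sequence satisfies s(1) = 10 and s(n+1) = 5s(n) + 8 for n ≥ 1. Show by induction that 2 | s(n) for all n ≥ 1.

Base case: s(1) = 10 = 2·5, so 2 | s(1).
Assume 2 | s(r), so s(r) = 2t for some integer t.
Then s(r+1) = 5s(r) + 8 = 5·(2t) + 8 = 2(5t + 4), so 2 | s(r+1).
By induction, 2 | s(n) for all n ≥ 1.

2 | s(n)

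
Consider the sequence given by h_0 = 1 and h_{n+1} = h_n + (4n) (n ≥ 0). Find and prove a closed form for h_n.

Claim: h_n = 2n^2 − 2n + 1.

Base case: h_0 = 1, and 2·0^2 − 2·0 + 1 = 1.
Assume h_m = 2m^2 − 2m + 1.
Then h_{m+1} = h_m + (4m) = (2m^2 − 2m + 1) + (4m) = 2m^2 + 2m + 1,
and 2·(m+1)^2 − 2·(m+1) + 1 = 2m^2 + 2m + 1.
This completes the inductive step, so h_n = 2n^2 − 2n + 1 for all n ≥ 0.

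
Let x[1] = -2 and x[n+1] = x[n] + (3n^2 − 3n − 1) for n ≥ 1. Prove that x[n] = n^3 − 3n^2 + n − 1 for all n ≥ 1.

Base case: x[1] = -2, and 1^3 − 3·1^2 + 1 − 1 = -2.
Assume x[j] = j^3 − 3j^2 + j − 1.
Then x[j+1] = x[j] + (3j^2 − 3j − 1) = (j^3 − 3j^2 + j − 1) + (3j^2 − 3j − 1) = j^3 − 2j − 2,
and (j+1)^3 − 3·(j+1)^2 + (j+1) − 1 = j^3 − 2j − 2.
This completes the inductive step, so x[n] = n^3 − 3n^2 + n − 1 for all n ≥ 1.

x[n] = n^3 − 3n^2 + n − 1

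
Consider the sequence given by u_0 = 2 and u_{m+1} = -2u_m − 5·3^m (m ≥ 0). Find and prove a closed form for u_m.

Claim: u_m = 3·(-2)^m − 3^m.

Base case: u_0 = 2, and 3·(-2)^0 − 3^0 = 3 − 1 = 2.
Assume u_k = 3·(-2)^k − 3^k for some k ≥ 0.
Then u_{k+1} = -2u_k − 5·3^k = -2·(3·(-2)^k − 3^k) − 5·3^k = 3·(-2)^{k+1} + 2·3^k − 5·3^k = 3·(-2)^{k+1} − 3·3^k = 3·(-2)^{k+1} − 3^{k+1}.
This completes the inductive step, so u_m = 3·(-2)^m − 3^m for all m ≥ 0.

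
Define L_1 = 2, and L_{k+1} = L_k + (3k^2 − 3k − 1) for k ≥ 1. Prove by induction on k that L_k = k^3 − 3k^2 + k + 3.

Base case: L_1 = 2, and 1^3 − 3·1^2 + 1 + 3 = 2.
Assume L_m = m^3 − 3m^2 + m + 3.
Then L_{m+1} = L_m + (3m^2 − 3m − 1) = (m^3 − 3m^2 + m + 3) + (3m^2 − 3m − 1) = m^3 − 2m + 2,
and (m+1)^3 − 3·(m+1)^2 + (m+1) + 3 = m^3 − 2m + 2.
By induction, L_k = k^3 − 3k^2 + k + 3 for all k ≥ 1.

L_k = k^3 − 3k^2 + k + 3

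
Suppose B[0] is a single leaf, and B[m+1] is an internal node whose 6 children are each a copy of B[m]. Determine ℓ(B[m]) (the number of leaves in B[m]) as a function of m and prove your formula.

Claim: ℓ(B[m]) = 6^m.

Base case: ℓ(B[0]) = 1, and 6^0 = 1.
Assume ℓ(B[k]) = 6^k.
Then ℓ(B[k+1]) = 6·ℓ(B[k]) = 6·6^k = 6^{k+1}.
This completes the inductive step, so ℓ(B[m]) = 6^m for all m ≥ 0.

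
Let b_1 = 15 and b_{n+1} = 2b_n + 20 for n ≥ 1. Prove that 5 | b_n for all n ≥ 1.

Base case: b_1 = 15 = 5·3, so 5 | b_1.
Assume 5 | b_k, so b_k = 5t for some integer t.
Then b_{k+1} = 2b_k + 20 = 2·(5t) + 20 = 5(2t + 4), so 5 | b_{k+1}.
Hence 5 | b_n for every n ≥ 1, by induction.

5 | b_n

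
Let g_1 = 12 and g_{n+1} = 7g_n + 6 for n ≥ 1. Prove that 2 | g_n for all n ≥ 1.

Base case: g_1 = 12 = 2·6, so 2 | g_1.
Assume 2 | g_j, so g_j = 2t for some integer t.
Then g_{j+1} = 7g_j + 6 = 7·(2t) + 6 = 2(7t + 3), so 2 | g_{j+1}.
This completes the inductive step, so 2 | g_n for all n ≥ 1.

2 | g_n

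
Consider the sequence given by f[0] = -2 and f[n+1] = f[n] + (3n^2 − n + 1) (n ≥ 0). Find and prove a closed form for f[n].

Claim: f[n] = n^3 − 2n^2 + 2n − 2.

Base case: f[0] = -2, and 0^3 − 2·0^2 + 2·0 − 2 = -2.
Assume f[r] = r^3 − 2r^2 + 2r − 2.
Then f[r+1] = f[r] + (3r^2 − r + 1) = (r^3 − 2r^2 + 2r − 2) + (3r^2 − r + 1) = r^3 + r^2 + r − 1,
and (r+1)^3 − 2·(r+1)^2 + 2·(r+1) − 2 = r^3 + r^2 + r − 1.
Hence f[n] = n^3 − 2n^2 + 2n − 2 for every n ≥ 0, by induction.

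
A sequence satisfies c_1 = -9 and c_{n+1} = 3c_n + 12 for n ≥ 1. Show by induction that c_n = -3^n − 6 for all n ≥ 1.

Base case: c_1 = -9, and -3^1 − 6 = -3 − 6 = -9.
Assume c_k = -3^k − 6 for some k ≥ 1.
Then c_{k+1} = 3c_k + 12 = 3·(-3^k − 6) + 12 = -3^{k+1} − 18 + 12 = -3^{k+1} − 6.
By induction, c_n = -3^n − 6 for all n ≥ 1.

c_n = -3^n − 6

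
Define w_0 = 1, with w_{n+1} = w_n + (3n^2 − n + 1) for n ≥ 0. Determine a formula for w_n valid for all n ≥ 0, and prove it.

Claim: w_n = n^3 − 2n^2 + 2n + 1.

Base case: w_0 = 1, and 0^3 − 2·0^2 + 2·0 + 1 = 1.
Assume w_k = k^3 − 2k^2 + 2k + 1.
Then w_{k+1} = w_k + (3k^2 − k + 1) = (k^3 − 2k^2 + 2k + 1) + (3k^2 − k + 1) = k^3 + k^2 + k + 2,
and (k+1)^3 − 2·(k+1)^2 + 2·(k+1) + 1 = k^3 + k^2 + k + 2.
This completes the inductive step, so w_n = n^3 − 2n^2 + 2n + 1 for all n ≥ 0.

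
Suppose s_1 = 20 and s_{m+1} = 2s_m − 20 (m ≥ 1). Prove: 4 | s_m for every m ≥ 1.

Base case: s_1 = 20 = 4·5, so 4 | s_1.
Assume 4 | s_r, so s_r = 4t for some integer t.
Then s_{r+1} = 2s_r − 20 = 2·(4t) − 20 = 4(2t − 5), so 4 | s_{r+1}.
This completes the inductive step, so 4 | s_m for all m ≥ 1.

4 | s_m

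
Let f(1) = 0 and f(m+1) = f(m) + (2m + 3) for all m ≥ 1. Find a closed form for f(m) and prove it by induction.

Claim: f(m) = m^2 + 2m − 3.

Base case: f(1) = 0, and 1^2 + 2·1 − 3 = 0.
Assume f(r) = r^2 + 2r − 3.
Then f(r+1) = f(r) + (2r + 3) = (r^2 + 2r − 3) + (2r + 3) = r^2 + 4r,
and (r+1)^2 + 2·(r+1) − 3 = r^2 + 4r.
Hence f(m) = m^2 + 2m − 3 for every m ≥ 1, by induction.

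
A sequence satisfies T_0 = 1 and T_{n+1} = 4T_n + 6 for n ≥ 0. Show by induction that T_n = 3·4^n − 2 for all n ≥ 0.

Base case: T_0 = 1, and 3·4^0 − 2 = 3 − 2 = 1.
Assume T_k = 3·4^k − 2 for some k ≥ 0.
Then T_{k+1} = 4T_k + 6 = 4·(3·4^k − 2) + 6 = 12·4^k − 8 + 6 = 3·4^{k+1} − 2.
Hence T_n = 3·4^n − 2 for every n ≥ 0, by induction.

T_n = 3·4^n − 2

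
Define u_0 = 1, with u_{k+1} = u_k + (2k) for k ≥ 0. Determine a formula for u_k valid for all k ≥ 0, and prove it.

Claim: u_k = k^2 − k + 1.

Base case: u_0 = 1, and 0^2 − 0 + 1 = 1.
Assume u_r = r^2 − r + 1.
Then u_{r+1} = u_r + (2r) = (r^2 − r + 1) + (2r) = r^2 + r + 1,
and (r+1)^2 − (r+1) + 1 = r^2 + r + 1.
This completes the inductive step, so u_k = k^2 − k + 1 for all k ≥ 0.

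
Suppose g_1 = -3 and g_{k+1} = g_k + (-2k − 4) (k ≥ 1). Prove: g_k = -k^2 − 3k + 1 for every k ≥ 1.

Base case: g_1 = -3, and -1^2 − 3·1 + 1 = -3.
Assume g_m = -m^2 − 3m + 1.
Then g_{m+1} = g_m + (-2m − 4) = (-m^2 − 3m + 1) + (-2m − 4) = -m^2 − 5m − 3,
and -(m+1)^2 − 3·(m+1) + 1 = -m^2 − 5m − 3.
Hence g_k = -k^2 − 3k + 1 for every k ≥ 1, by induction.

g_k = -k^2 − 3k + 1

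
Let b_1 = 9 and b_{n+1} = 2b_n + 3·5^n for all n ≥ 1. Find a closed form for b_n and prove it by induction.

Claim: b_n = 2·2^n + 5^n.

Base case: b_1 = 9, and 2·2^1 + 5^1 = 4 + 5 = 9.
Assume b_m = 2·2^m + 5^m for some m ≥ 1.
Then b_{m+1} = 2b_m + 3·5^m = 2·(2·2^m + 5^m) + 3·5^m = 2·2^{m+1} + 2·5^m + 3·5^m = 2·2^{m+1} + 5·5^m = 2·2^{m+1} + 5^{m+1}.
By induction, b_n = 2·2^n + 5^n for all n ≥ 1.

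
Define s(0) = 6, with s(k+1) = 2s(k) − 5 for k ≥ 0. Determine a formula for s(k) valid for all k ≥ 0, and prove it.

Claim: s(k) = 2^k + 5.

Base case: s(0) = 6, and 2^0 + 5 = 1 + 5 = 6.
Assume s(j) = 2^j + 5 for some j ≥ 0.
Then s(j+1) = 2s(j) − 5 = 2·(2^j + 5) − 5 = 2^{j+1} + 10 − 5 = 2^{j+1} + 5.
So the formula holds for j+1, and by induction s(k) = 2^k + 5 for all k ≥ 0.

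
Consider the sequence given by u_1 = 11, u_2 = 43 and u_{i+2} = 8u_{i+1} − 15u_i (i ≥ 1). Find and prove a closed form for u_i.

Claim: u_i = 5^i + 2·3^i.

Base cases: u_1 = 11 and 5^1 + 2·3^1 = 11; u_2 = 43 and 5^2 + 2·3^2 = 43.
Assume u_j = 5^j + 2·3^j for all 1 ≤ j ≤ m, where m ≥ 2.
Then u_{m+1} = 8u_m − 15u_{m−1} = 8·(5^m + 2·3^m) − 15·(5^{m−1} + 2·3^{m−1}) = (8·5 − 15)5^{m−1} + 2·(8·3 − 15)3^{m−1} = 25·5^{m−1} + 18·3^{m−1} = 5^{m+1} + 2·3^{m+1}.
This completes the inductive step, so u_i = 5^i + 2·3^i for all i ≥ 1.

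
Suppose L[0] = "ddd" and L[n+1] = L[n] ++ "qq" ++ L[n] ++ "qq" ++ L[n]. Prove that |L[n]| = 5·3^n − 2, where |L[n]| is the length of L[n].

Base case: |L[0]| = 3, and 5·3^0 − 2 = 3.
Assume |L[k]| = 5·3^k − 2.
Then |L[k+1]| = 3|L[k]| + 4 = 3(5·3^k − 2) + 4 = 5·3^{k+1} − 6 + 4 = 5·3^{k+1} − 2.
So the formula holds for k+1, and by induction |L[n]| = 5·3^n − 2 for all n ≥ 0.

|L[n]| = 5·3^n − 2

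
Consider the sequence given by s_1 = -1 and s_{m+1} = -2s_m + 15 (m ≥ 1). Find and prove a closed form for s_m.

Claim: s_m = 3·(-2)^m + 5.

Base case: s_1 = -1, and 3·(-2)^1 + 5 = -6 + 5 = -1.
Assume s_r = 3·(-2)^r + 5 for some r ≥ 1.
Then s_{r+1} = -2s_r + 15 = -2·(3·(-2)^r + 5) + 15 = -6·(-2)^r − 10 + 15 = 3·(-2)^{r+1} + 5.
This completes the inductive step, so s_m = 3·(-2)^m + 5 for all m ≥ 1.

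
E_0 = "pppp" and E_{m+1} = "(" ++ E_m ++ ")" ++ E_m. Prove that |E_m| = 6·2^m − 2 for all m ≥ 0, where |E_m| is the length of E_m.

Base case: |E_0| = 4, and 6·2^0 − 2 = 4.
Assume |E_j| = 6·2^j − 2.
Then |E_{j+1}| = 1 + |E_j| + 1 + |E_j| = 2|E_j| + 2 = 2(6·2^j − 2) + 2 = 6·2^{j+1} − 4 + 2 = 6·2^{j+1} − 2.
Hence |E_m| = 6·2^m − 2 for every m ≥ 0, by induction.

|E_m| = 6·2^m − 2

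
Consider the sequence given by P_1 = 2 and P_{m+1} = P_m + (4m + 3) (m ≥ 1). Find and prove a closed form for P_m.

Claim: P_m = 2m^2 + m − 1.

Base case: P_1 = 2, and 2·1^2 + 1 − 1 = 2.
Assume P_r = 2r^2 + r − 1.
Then P_{r+1} = P_r + (4r + 3) = (2r^2 + r − 1) + (4r + 3) = 2r^2 + 5r + 2,
and 2·(r+1)^2 + (r+1) − 1 = 2r^2 + 5r + 2.
By induction, P_m = 2m^2 + m − 1 for all m ≥ 1.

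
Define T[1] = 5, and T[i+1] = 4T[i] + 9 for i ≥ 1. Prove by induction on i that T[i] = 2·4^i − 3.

Base case: T[1] = 5, and 2·4^1 − 3 = 8 − 3 = 5.
Assume T[k] = 2·4^k − 3 for some k ≥ 1.
Then T[k+1] = 4T[k] + 9 = 4·(2·4^k − 3) + 9 = 8·4^k − 12 + 9 = 2·4^{k+1} − 3.
By induction, T[i] = 2·4^i − 3 for all i ≥ 1.

T[i] = 2·4^i − 3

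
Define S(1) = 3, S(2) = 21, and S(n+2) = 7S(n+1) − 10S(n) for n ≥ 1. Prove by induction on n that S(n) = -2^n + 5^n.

Base cases: S(1) = 3 and -2^1 + 5^1 = 3; S(2) = 21 and -2^2 + 5^2 = 21.
Assume S(j) = -2^j + 5^j for all 1 ≤ j ≤ r, where r ≥ 2.
Then S(r+1) = 7S(r) − 10S(r−1) = 7·(-2^r + 5^r) − 10·(-2^{r−1} + 5^{r−1}) = -(7·2 − 10)2^{r−1} + (7·5 − 10)5^{r−1} = -4·2^{r−1} + 25·5^{r−1} = -2^{r+1} + 5^{r+1}.
So the formula holds for r+1, and by strong induction S(n) = -2^n + 5^n for all n ≥ 1.

S(n) = -2^n + 5^n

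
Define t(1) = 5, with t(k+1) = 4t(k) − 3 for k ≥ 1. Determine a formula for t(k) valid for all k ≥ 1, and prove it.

Claim: t(k) = 4^k + 1.

Base case: t(1) = 5, and 4^1 + 1 = 4 + 1 = 5.
Assume t(r) = 4^r + 1 for some r ≥ 1.
Then t(r+1) = 4t(r) − 3 = 4·(4^r + 1) − 3 = 4^{r+1} + 4 − 3 = 4^{r+1} + 1.
By induction, t(k) = 4^k + 1 for all k ≥ 1.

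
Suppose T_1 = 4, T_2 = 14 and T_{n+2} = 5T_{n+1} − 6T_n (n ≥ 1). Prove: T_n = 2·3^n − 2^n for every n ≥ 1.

Base cases: T_1 = 4 and 2·3^1 − 2^1 = 4; T_2 = 14 and 2·3^2 − 2^2 = 14.
Assume T_j = 2·3^j − 2^j for all 1 ≤ j ≤ m, where m ≥ 2.
Then T_{m+1} = 5T_m − 6T_{m−1} = 5·(2·3^m − 2^m) − 6·(2·3^{m−1} − 2^{m−1}) = 2·(5·3 − 6)3^{m−1} − (5·2 − 6)2^{m−1} = 18·3^{m−1} − 4·2^{m−1} = 2·3^{m+1} − 2^{m+1}.
By strong induction, T_n = 2·3^n − 2^n for all n ≥ 1.

T_n = 2·3^n − 2^n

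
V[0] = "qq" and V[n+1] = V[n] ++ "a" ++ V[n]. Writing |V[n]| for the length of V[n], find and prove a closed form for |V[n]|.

Claim: |V[n]| = 3·2^n − 1.

Base case: |V[0]| = 2, and 3·2^0 − 1 = 2.
Assume |V[m]| = 3·2^m − 1.
Then |V[m+1]| = |V[m]| + 1 + |V[m]| = 2|V[m]| + 1 = 2(3·2^m − 1) + 1 = 3·2^{m+1} − 2 + 1 = 3·2^{m+1} − 1.
So the formula holds for m+1, and by induction |V[n]| = 3·2^n − 1 for all n ≥ 0.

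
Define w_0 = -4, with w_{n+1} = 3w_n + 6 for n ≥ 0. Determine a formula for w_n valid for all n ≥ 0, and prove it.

Claim: w_n = -3^n − 3.

Base case: w_0 = -4, and -3^0 − 3 = -1 − 3 = -4.
Assume w_j = -3^j − 3 for some j ≥ 0.
Then w_{j+1} = 3w_j + 6 = 3·(-3^j − 3) + 6 = -3^{j+1} − 9 + 6 = -3^{j+1} − 3.
This completes the inductive step, so w_n = -3^n − 3 for all n ≥ 0.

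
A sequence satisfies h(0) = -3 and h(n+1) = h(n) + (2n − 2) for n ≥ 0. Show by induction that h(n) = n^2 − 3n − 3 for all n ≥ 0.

Base case: h(0) = -3, and 0^2 − 3·0 − 3 = -3.
Assume h(r) = r^2 − 3r − 3.
Then h(r+1) = h(r) + (2r − 2) = (r^2 − 3r − 3) + (2r − 2) = r^2 − r − 5,
and (r+1)^2 − 3·(r+1) − 3 = r^2 − r − 5.
Hence h(n) = n^2 − 3n − 3 for every n ≥ 0, by induction.

h(n) = n^2 − 3n − 3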